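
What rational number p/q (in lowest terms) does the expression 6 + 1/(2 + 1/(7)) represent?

97/15

Collapse the nested fraction from the inside out:
Start with 7.
2 + 1/(7/1) = 2 + 1/7 = 15/7
6 + 1/(15/7) = 6 + 7/15 = 97/15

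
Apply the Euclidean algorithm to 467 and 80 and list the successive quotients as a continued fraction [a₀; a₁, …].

[5; 1, 5, 6, 2]

467 ÷ 80 → quotient 5, remainder 67
80 ÷ 67 → quotient 1, remainder 13
67 ÷ 13 → quotient 5, remainder 2
13 ÷ 2 → quotient 6, remainder 1
2 ÷ 1 → quotient 2, remainder 0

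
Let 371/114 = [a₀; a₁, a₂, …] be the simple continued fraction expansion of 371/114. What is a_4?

371 = 3·114 + 29, so a_0 = 3
114 = 3·29 + 27, so a_1 = 3
29 = 1·27 + 2, so a_2 = 1
27 = 13·2 + 1, so a_3 = 13
2 = 2·1 + 0, so a_4 = 2

2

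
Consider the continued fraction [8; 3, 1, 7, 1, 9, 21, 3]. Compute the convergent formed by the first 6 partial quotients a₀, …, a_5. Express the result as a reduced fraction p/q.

2857/346

Start with 9.
1 + 1/(9/1) = 1 + 1/9 = 10/9
7 + 1/(10/9) = 7 + 9/10 = 79/10
1 + 1/(79/10) = 1 + 10/79 = 89/79
3 + 1/(89/79) = 3 + 79/89 = 346/89
8 + 1/(346/89) = 8 + 89/346 = 2857/346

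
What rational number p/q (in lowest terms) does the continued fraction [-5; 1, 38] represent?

-157/39

Build up convergents one term at a time:
a_0 = -5: -5/1
a_1 = 1: -4/1
a_2 = 38: -157/39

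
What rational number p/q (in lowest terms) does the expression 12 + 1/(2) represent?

Use the convergent recurrence hₖ = aₖ·hₖ₋₁ + hₖ₋₂ (and likewise for the denominators kₖ):
a_0 = 12: 12/1
a_1 = 2: 25/2

25/2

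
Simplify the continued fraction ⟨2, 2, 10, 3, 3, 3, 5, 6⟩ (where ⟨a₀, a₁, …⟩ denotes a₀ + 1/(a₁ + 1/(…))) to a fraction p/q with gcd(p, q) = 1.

Start with 6.
5 + 1/(6/1) = 5 + 1/6 = 31/6
3 + 1/(31/6) = 3 + 6/31 = 99/31
3 + 1/(99/31) = 3 + 31/99 = 328/99
3 + 1/(328/99) = 3 + 99/328 = 1083/328
10 + 1/(1083/328) = 10 + 328/1083 = 11158/1083
2 + 1/(11158/1083) = 2 + 1083/11158 = 23399/11158
2 + 1/(23399/11158) = 2 + 11158/23399 = 57956/23399

57956/23399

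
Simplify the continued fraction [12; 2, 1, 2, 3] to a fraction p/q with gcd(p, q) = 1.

334/27

a_0 = 12: 12/1
a_1 = 2: 25/2
a_2 = 1: 37/3
a_3 = 2: 99/8
a_4 = 3: 334/27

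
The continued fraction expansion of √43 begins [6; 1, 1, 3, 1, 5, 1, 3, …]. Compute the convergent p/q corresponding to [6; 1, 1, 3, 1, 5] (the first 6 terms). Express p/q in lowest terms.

Use the convergent recurrence hₖ = aₖ·hₖ₋₁ + hₖ₋₂ (and likewise for the denominators kₖ):
a_0 = 6: 6/1
a_1 = 1: 7/1
a_2 = 1: 13/2
a_3 = 3: 46/7
a_4 = 1: 59/9
a_5 = 5: 341/52

341/52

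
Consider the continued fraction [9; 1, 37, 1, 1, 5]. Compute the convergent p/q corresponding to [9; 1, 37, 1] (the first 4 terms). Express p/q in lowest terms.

a_0 = 9: 9/1
a_1 = 1: 10/1
a_2 = 37: 379/38
a_3 = 1: 389/39

389/39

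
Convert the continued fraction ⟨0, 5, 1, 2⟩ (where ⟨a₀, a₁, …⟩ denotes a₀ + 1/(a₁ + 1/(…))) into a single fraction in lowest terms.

3/17

Use the convergent recurrence hₖ = aₖ·hₖ₋₁ + hₖ₋₂ (and likewise for the denominators kₖ):
a_0 = 0: 0/1
a_1 = 5: 1/5
a_2 = 1: 1/6
a_3 = 2: 3/17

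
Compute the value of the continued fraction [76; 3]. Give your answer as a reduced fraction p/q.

229/3

Use the convergent recurrence hₖ = aₖ·hₖ₋₁ + hₖ₋₂ (and likewise for the denominators kₖ):
a_0 = 76: 76/1
a_1 = 3: 229/3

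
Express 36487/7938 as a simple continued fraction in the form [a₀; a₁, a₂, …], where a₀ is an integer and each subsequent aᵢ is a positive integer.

36487 ÷ 7938 → quotient 4, remainder 4735
7938 ÷ 4735 → quotient 1, remainder 3203
4735 ÷ 3203 → quotient 1, remainder 1532
3203 ÷ 1532 → quotient 2, remainder 139
1532 ÷ 139 → quotient 11, remainder 3
139 ÷ 3 → quotient 46, remainder 1
3 ÷ 1 → quotient 3, remainder 0

[4; 1, 1, 2, 11, 46, 3]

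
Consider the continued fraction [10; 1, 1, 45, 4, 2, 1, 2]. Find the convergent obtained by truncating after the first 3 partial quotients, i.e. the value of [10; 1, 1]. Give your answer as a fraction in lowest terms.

a_0 = 10: 10/1
a_1 = 1: 11/1
a_2 = 1: 21/2

21/2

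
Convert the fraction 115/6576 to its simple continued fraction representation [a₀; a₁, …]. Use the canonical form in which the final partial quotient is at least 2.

115 ÷ 6576 → quotient 0, remainder 115
6576 ÷ 115 → quotient 57, remainder 21
115 ÷ 21 → quotient 5, remainder 10
21 ÷ 10 → quotient 2, remainder 1
10 ÷ 1 → quotient 10, remainder 0

[0; 57, 5, 2, 10]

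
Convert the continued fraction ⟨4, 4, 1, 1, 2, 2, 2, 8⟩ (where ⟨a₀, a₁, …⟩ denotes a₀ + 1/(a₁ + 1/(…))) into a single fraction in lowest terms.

a_0 = 4: 4/1
a_1 = 4: 17/4
a_2 = 1: 21/5
a_3 = 1: 38/9
a_4 = 2: 97/23
a_5 = 2: 232/55
a_6 = 2: 561/133
a_7 = 8: 4720/1119

4720/1119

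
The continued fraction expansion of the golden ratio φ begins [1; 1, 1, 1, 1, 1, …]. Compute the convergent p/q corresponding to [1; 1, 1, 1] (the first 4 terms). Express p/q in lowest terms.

5/3

a_0 = 1: 1/1
a_1 = 1: 2/1
a_2 = 1: 3/2
a_3 = 1: 5/3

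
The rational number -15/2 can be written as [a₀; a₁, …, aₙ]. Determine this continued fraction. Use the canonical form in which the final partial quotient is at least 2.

Apply division with remainder until the remainder is 0:
-15 = -8·2 + 1, so a_0 = -8
2 = 2·1 + 0, so a_1 = 2

[-8; 2]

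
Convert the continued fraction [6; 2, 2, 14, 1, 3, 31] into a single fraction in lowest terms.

a_0 = 6: 6/1
a_1 = 2: 13/2
a_2 = 2: 32/5
a_3 = 14: 461/72
a_4 = 1: 493/77
a_5 = 3: 1940/303
a_6 = 31: 60633/9470

60633/9470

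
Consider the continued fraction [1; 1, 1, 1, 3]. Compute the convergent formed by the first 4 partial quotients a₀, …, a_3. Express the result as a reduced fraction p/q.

a_0 = 1: 1/1
a_1 = 1: 2/1
a_2 = 1: 3/2
a_3 = 1: 5/3

5/3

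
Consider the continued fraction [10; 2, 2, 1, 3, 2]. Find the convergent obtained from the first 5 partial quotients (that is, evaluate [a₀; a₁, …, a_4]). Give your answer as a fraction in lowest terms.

a_0 = 10: 10/1
a_1 = 2: 21/2
a_2 = 2: 52/5
a_3 = 1: 73/7
a_4 = 3: 271/26

271/26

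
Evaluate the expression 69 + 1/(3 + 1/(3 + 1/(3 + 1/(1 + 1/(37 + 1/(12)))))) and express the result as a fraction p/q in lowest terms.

1353544/19531

Build up convergents one term at a time:
a_0 = 69: 69/1
a_1 = 3: 208/3
a_2 = 3: 693/10
a_3 = 3: 2287/33
a_4 = 1: 2980/43
a_5 = 37: 112547/1624
a_6 = 12: 1353544/19531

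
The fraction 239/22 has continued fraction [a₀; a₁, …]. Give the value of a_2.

6

Repeatedly divide and take the remainder:
⌊239/22⌋ = 10, remainder 19
⌊22/19⌋ = 1, remainder 3
⌊19/3⌋ = 6, remainder 1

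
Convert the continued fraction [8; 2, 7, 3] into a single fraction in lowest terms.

Starting at the tail and folding back:
Start with 3.
7 + 1/(3/1) = 7 + 1/3 = 22/3
2 + 1/(22/3) = 2 + 3/22 = 47/22
8 + 1/(47/22) = 8 + 22/47 = 398/47

398/47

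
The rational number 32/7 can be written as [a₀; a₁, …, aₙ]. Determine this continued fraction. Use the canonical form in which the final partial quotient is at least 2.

[4; 1, 1, 3]

Apply division with remainder until the remainder is 0:
32 ÷ 7 → quotient 4, remainder 4
7 ÷ 4 → quotient 1, remainder 3
4 ÷ 3 → quotient 1, remainder 1
3 ÷ 1 → quotient 3, remainder 0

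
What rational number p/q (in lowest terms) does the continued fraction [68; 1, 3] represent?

Start with 3.
1 + 1/(3/1) = 1 + 1/3 = 4/3
68 + 1/(4/3) = 68 + 3/4 = 275/4

275/4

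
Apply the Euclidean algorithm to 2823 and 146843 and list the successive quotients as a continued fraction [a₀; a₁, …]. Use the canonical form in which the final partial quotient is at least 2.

[0; 52, 60, 15, 1, 2]

Apply division with remainder until the remainder is 0:
⌊2823/146843⌋ = 0, remainder 2823
⌊146843/2823⌋ = 52, remainder 47
⌊2823/47⌋ = 60, remainder 3
⌊47/3⌋ = 15, remainder 2
⌊3/2⌋ = 1, remainder 1
⌊2/1⌋ = 2, remainder 0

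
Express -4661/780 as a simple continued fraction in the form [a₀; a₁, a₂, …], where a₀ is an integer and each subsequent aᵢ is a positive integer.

[-6; 41, 19]

Apply division with remainder until the remainder is 0:
⌊-4661/780⌋ = -6, remainder 19
⌊780/19⌋ = 41, remainder 1
⌊19/1⌋ = 19, remainder 0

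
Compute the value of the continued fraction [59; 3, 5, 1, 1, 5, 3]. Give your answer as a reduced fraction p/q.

Compute successive convergents:
a_0 = 59: 59/1
a_1 = 3: 178/3
a_2 = 5: 949/16
a_3 = 1: 1127/19
a_4 = 1: 2076/35
a_5 = 5: 11507/194
a_6 = 3: 36597/617

36597/617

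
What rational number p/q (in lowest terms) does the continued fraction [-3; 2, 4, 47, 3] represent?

-3281/1284

Start with 3.
47 + 1/(3/1) = 47 + 1/3 = 142/3
4 + 1/(142/3) = 4 + 3/142 = 571/142
2 + 1/(571/142) = 2 + 142/571 = 1284/571
-3 + 1/(1284/571) = -3 + 571/1284 = -3281/1284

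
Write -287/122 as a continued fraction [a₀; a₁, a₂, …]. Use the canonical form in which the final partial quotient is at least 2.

Apply division with remainder until the remainder is 0:
-287 = -3·122 + 79, so a_0 = -3
122 = 1·79 + 43, so a_1 = 1
79 = 1·43 + 36, so a_2 = 1
43 = 1·36 + 7, so a_3 = 1
36 = 5·7 + 1, so a_4 = 5
7 = 7·1 + 0, so a_5 = 7

[-3; 1, 1, 1, 5, 7]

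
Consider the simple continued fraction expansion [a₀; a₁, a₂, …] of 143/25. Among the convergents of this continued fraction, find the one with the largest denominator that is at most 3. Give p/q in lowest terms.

17/3

a_0 = 5: 5/1  (≤ bound)
a_1 = 1: 6/1  (≤ bound)
a_2 = 2: 17/3  (≤ bound)
a_3 = 1: 23/4  (> 3, stop)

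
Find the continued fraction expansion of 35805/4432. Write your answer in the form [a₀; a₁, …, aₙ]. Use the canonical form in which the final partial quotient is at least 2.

35805 = 8·4432 + 349, so a_0 = 8
4432 = 12·349 + 244, so a_1 = 12
349 = 1·244 + 105, so a_2 = 1
244 = 2·105 + 34, so a_3 = 2
105 = 3·34 + 3, so a_4 = 3
34 = 11·3 + 1, so a_5 = 11
3 = 3·1 + 0, so a_6 = 3

[8; 12, 1, 2, 3, 11, 3]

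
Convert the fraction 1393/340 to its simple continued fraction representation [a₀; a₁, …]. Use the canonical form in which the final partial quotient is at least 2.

Apply division with remainder until the remainder is 0:
1393 = 4·340 + 33, so a_0 = 4
340 = 10·33 + 10, so a_1 = 10
33 = 3·10 + 3, so a_2 = 3
10 = 3·3 + 1, so a_3 = 3
3 = 3·1 + 0, so a_4 = 3

[4; 10, 3, 3, 3]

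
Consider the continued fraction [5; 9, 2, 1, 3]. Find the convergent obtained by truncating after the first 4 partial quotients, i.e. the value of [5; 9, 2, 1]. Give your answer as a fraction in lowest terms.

Collapse the nested fraction from the inside out:
Start with 1.
2 + 1/(1/1) = 2 + 1/1 = 3/1
9 + 1/(3/1) = 9 + 1/3 = 28/3
5 + 1/(28/3) = 5 + 3/28 = 143/28

143/28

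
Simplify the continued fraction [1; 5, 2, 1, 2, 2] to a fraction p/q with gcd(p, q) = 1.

Starting at the tail and folding back:
Start with 2.
2 + 1/(2/1) = 2 + 1/2 = 5/2
1 + 1/(5/2) = 1 + 2/5 = 7/5
2 + 1/(7/5) = 2 + 5/7 = 19/7
5 + 1/(19/7) = 5 + 7/19 = 102/19
1 + 1/(102/19) = 1 + 19/102 = 121/102

121/102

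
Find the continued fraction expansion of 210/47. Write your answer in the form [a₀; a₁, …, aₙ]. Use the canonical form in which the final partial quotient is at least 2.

Repeatedly divide and take the remainder:
⌊210/47⌋ = 4, remainder 22
⌊47/22⌋ = 2, remainder 3
⌊22/3⌋ = 7, remainder 1
⌊3/1⌋ = 3, remainder 0

[4; 2, 7, 3]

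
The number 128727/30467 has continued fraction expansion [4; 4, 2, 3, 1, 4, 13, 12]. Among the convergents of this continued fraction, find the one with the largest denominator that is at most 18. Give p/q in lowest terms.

38/9

List convergents until the denominator exceeds the bound:
a_0 = 4: 4/1  (≤ bound)
a_1 = 4: 17/4  (≤ bound)
a_2 = 2: 38/9  (≤ bound)
a_3 = 3: 131/31  (> 18, stop)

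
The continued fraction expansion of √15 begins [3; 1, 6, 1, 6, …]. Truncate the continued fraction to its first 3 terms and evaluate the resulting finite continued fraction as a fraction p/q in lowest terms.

27/7

Start with 6.
1 + 1/(6/1) = 1 + 1/6 = 7/6
3 + 1/(7/6) = 3 + 6/7 = 27/7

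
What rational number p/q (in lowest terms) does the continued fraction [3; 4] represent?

13/4

Start with 4.
3 + 1/(4/1) = 3 + 1/4 = 13/4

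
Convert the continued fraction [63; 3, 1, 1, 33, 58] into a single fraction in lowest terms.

Compute successive convergents:
a_0 = 63: 63/1
a_1 = 3: 190/3
a_2 = 1: 253/4
a_3 = 1: 443/7
a_4 = 33: 14872/235
a_5 = 58: 863019/13637

863019/13637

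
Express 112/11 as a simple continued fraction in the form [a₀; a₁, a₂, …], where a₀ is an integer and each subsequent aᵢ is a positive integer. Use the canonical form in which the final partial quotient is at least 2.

[10; 5, 2]

Apply division with remainder until the remainder is 0:
112 ÷ 11 → quotient 10, remainder 2
11 ÷ 2 → quotient 5, remainder 1
2 ÷ 1 → quotient 2, remainder 0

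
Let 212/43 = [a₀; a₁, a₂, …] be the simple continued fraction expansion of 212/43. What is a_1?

1

⌊212/43⌋ = 4, remainder 40
⌊43/40⌋ = 1, remainder 3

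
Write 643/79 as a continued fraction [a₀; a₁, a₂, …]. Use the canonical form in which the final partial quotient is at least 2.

Run the Euclidean algorithm, recording each quotient:
643 ÷ 79 → quotient 8, remainder 11
79 ÷ 11 → quotient 7, remainder 2
11 ÷ 2 → quotient 5, remainder 1
2 ÷ 1 → quotient 2, remainder 0

[8; 7, 5, 2]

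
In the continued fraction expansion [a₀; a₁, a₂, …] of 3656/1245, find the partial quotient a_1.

Run the Euclidean algorithm, recording each quotient:
3656 ÷ 1245 → quotient 2, remainder 1166
1245 ÷ 1166 → quotient 1, remainder 79

1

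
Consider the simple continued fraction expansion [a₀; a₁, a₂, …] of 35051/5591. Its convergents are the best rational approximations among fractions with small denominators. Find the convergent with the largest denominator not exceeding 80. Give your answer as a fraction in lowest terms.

a_0 = 6: 6/1  (≤ bound)
a_1 = 3: 19/3  (≤ bound)
a_2 = 1: 25/4  (≤ bound)
a_3 = 2: 69/11  (≤ bound)
a_4 = 1: 94/15  (≤ bound)
a_5 = 1: 163/26  (≤ bound)
a_6 = 30: 4984/795  (> 80, stop)

163/26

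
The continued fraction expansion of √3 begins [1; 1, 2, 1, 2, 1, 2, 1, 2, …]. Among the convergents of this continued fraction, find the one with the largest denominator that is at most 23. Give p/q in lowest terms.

List convergents until the denominator exceeds the bound:
a_0 = 1: 1/1  (≤ bound)
a_1 = 1: 2/1  (≤ bound)
a_2 = 2: 5/3  (≤ bound)
a_3 = 1: 7/4  (≤ bound)
a_4 = 2: 19/11  (≤ bound)
a_5 = 1: 26/15  (≤ bound)
a_6 = 2: 71/41  (> 23, stop)

26/15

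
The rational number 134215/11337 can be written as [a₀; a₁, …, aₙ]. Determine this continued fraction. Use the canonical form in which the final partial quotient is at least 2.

⌊134215/11337⌋ = 11, remainder 9508
⌊11337/9508⌋ = 1, remainder 1829
⌊9508/1829⌋ = 5, remainder 363
⌊1829/363⌋ = 5, remainder 14
⌊363/14⌋ = 25, remainder 13
⌊14/13⌋ = 1, remainder 1
⌊13/1⌋ = 13, remainder 0

[11; 1, 5, 5, 25, 1, 13]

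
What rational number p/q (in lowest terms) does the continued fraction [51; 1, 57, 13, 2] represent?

81509/1568

Use the convergent recurrence hₖ = aₖ·hₖ₋₁ + hₖ₋₂ (and likewise for the denominators kₖ):
a_0 = 51: 51/1
a_1 = 1: 52/1
a_2 = 57: 3015/58
a_3 = 13: 39247/755
a_4 = 2: 81509/1568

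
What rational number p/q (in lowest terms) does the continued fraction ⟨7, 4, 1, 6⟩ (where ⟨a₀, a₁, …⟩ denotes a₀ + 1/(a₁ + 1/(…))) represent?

Starting at the tail and folding back:
Start with 6.
1 + 1/(6/1) = 1 + 1/6 = 7/6
4 + 1/(7/6) = 4 + 6/7 = 34/7
7 + 1/(34/7) = 7 + 7/34 = 245/34

245/34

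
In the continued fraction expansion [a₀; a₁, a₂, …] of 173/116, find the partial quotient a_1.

2

173 ÷ 116 → quotient 1, remainder 57
116 ÷ 57 → quotient 2, remainder 2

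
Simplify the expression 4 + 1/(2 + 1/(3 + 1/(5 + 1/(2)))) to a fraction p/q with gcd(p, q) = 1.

Build up convergents one term at a time:
a_0 = 4: 4/1
a_1 = 2: 9/2
a_2 = 3: 31/7
a_3 = 5: 164/37
a_4 = 2: 359/81

359/81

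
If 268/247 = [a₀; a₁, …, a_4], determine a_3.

Apply division with remainder until the remainder is 0:
⌊268/247⌋ = 1, remainder 21
⌊247/21⌋ = 11, remainder 16
⌊21/16⌋ = 1, remainder 5
⌊16/5⌋ = 3, remainder 1

3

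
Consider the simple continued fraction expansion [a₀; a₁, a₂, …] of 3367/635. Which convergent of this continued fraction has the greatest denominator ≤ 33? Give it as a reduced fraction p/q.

List convergents until the denominator exceeds the bound:
a_0 = 5: 5/1  (≤ bound)
a_1 = 3: 16/3  (≤ bound)
a_2 = 3: 53/10  (≤ bound)
a_3 = 3: 175/33  (≤ bound)
a_4 = 1: 228/43  (> 33, stop)

175/33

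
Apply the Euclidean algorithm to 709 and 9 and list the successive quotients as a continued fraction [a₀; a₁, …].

709 = 78·9 + 7, so a_0 = 78
9 = 1·7 + 2, so a_1 = 1
7 = 3·2 + 1, so a_2 = 3
2 = 2·1 + 0, so a_3 = 2

[78; 1, 3, 2]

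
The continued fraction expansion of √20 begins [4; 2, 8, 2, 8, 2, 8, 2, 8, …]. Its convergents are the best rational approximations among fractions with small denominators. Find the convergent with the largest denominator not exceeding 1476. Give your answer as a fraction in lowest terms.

a_0 = 4: 4/1  (≤ bound)
a_1 = 2: 9/2  (≤ bound)
a_2 = 8: 76/17  (≤ bound)
a_3 = 2: 161/36  (≤ bound)
a_4 = 8: 1364/305  (≤ bound)
a_5 = 2: 2889/646  (≤ bound)
a_6 = 8: 24476/5473  (> 1476, stop)

2889/646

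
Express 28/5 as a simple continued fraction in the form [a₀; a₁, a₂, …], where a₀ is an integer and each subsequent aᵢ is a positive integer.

[5; 1, 1, 2]

28 ÷ 5 → quotient 5, remainder 3
5 ÷ 3 → quotient 1, remainder 2
3 ÷ 2 → quotient 1, remainder 1
2 ÷ 1 → quotient 2, remainder 0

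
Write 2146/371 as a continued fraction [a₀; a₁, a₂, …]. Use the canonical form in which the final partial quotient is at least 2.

[5; 1, 3, 1, 1, 1, 3, 7]

Apply division with remainder until the remainder is 0:
⌊2146/371⌋ = 5, remainder 291
⌊371/291⌋ = 1, remainder 80
⌊291/80⌋ = 3, remainder 51
⌊80/51⌋ = 1, remainder 29
⌊51/29⌋ = 1, remainder 22
⌊29/22⌋ = 1, remainder 7
⌊22/7⌋ = 3, remainder 1
⌊7/1⌋ = 7, remainder 0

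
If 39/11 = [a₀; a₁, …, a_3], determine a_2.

⌊39/11⌋ = 3, remainder 6
⌊11/6⌋ = 1, remainder 5
⌊6/5⌋ = 1, remainder 1

1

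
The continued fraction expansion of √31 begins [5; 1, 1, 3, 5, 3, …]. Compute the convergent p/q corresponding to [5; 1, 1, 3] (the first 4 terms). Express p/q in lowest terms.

39/7

Start with 3.
1 + 1/(3/1) = 1 + 1/3 = 4/3
1 + 1/(4/3) = 1 + 3/4 = 7/4
5 + 1/(7/4) = 5 + 4/7 = 39/7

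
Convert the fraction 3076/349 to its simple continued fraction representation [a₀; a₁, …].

[8; 1, 4, 2, 1, 2, 2, 3]

3076 = 8·349 + 284, so a_0 = 8
349 = 1·284 + 65, so a_1 = 1
284 = 4·65 + 24, so a_2 = 4
65 = 2·24 + 17, so a_3 = 2
24 = 1·17 + 7, so a_4 = 1
17 = 2·7 + 3, so a_5 = 2
7 = 2·3 + 1, so a_6 = 2
3 = 3·1 + 0, so a_7 = 3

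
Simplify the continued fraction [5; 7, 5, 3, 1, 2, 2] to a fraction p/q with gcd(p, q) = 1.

Starting at the tail and folding back:
Start with 2.
2 + 1/(2/1) = 2 + 1/2 = 5/2
1 + 1/(5/2) = 1 + 2/5 = 7/5
3 + 1/(7/5) = 3 + 5/7 = 26/7
5 + 1/(26/7) = 5 + 7/26 = 137/26
7 + 1/(137/26) = 7 + 26/137 = 985/137
5 + 1/(985/137) = 5 + 137/985 = 5062/985

5062/985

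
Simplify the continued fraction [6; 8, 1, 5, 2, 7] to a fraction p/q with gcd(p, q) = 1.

5245/858

Build up convergents one term at a time:
a_0 = 6: 6/1
a_1 = 8: 49/8
a_2 = 1: 55/9
a_3 = 5: 324/53
a_4 = 2: 703/115
a_5 = 7: 5245/858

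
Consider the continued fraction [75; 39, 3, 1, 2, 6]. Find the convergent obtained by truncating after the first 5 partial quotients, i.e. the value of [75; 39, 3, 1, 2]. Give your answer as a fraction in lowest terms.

a_0 = 75: 75/1
a_1 = 39: 2926/39
a_2 = 3: 8853/118
a_3 = 1: 11779/157
a_4 = 2: 32411/432

32411/432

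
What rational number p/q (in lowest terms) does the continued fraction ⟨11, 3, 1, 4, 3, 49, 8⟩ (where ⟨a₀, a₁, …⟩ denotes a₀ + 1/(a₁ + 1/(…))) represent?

Work from the innermost term outward:
Start with 8.
49 + 1/(8/1) = 49 + 1/8 = 393/8
3 + 1/(393/8) = 3 + 8/393 = 1187/393
4 + 1/(1187/393) = 4 + 393/1187 = 5141/1187
1 + 1/(5141/1187) = 1 + 1187/5141 = 6328/5141
3 + 1/(6328/5141) = 3 + 5141/6328 = 24125/6328
11 + 1/(24125/6328) = 11 + 6328/24125 = 271703/24125

271703/24125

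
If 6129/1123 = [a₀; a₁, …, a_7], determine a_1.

2

Apply division with remainder until the remainder is 0:
⌊6129/1123⌋ = 5, remainder 514
⌊1123/514⌋ = 2, remainder 95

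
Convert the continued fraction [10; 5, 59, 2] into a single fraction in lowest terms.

Use the convergent recurrence hₖ = aₖ·hₖ₋₁ + hₖ₋₂ (and likewise for the denominators kₖ):
a_0 = 10: 10/1
a_1 = 5: 51/5
a_2 = 59: 3019/296
a_3 = 2: 6089/597

6089/597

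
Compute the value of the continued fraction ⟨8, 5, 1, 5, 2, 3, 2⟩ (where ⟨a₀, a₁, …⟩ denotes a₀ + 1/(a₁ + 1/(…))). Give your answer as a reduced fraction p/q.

Work from the innermost term outward:
Start with 2.
3 + 1/(2/1) = 3 + 1/2 = 7/2
2 + 1/(7/2) = 2 + 2/7 = 16/7
5 + 1/(16/7) = 5 + 7/16 = 87/16
1 + 1/(87/16) = 1 + 16/87 = 103/87
5 + 1/(103/87) = 5 + 87/103 = 602/103
8 + 1/(602/103) = 8 + 103/602 = 4919/602

4919/602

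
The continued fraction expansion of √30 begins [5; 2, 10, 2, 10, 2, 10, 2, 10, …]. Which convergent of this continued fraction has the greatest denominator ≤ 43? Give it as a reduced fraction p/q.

a_0 = 5: 5/1  (≤ bound)
a_1 = 2: 11/2  (≤ bound)
a_2 = 10: 115/21  (≤ bound)
a_3 = 2: 241/44  (> 43, stop)

115/21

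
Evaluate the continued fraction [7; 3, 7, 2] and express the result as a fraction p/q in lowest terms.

Start with 2.
7 + 1/(2/1) = 7 + 1/2 = 15/2
3 + 1/(15/2) = 3 + 2/15 = 47/15
7 + 1/(47/15) = 7 + 15/47 = 344/47

344/47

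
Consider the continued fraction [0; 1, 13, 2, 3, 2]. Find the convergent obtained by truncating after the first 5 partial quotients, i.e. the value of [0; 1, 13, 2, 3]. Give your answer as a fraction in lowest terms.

94/101

Build up convergents one term at a time:
a_0 = 0: 0/1
a_1 = 1: 1/1
a_2 = 13: 13/14
a_3 = 2: 27/29
a_4 = 3: 94/101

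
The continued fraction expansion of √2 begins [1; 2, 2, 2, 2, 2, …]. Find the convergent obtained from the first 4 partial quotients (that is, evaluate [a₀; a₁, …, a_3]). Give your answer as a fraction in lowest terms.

Use the convergent recurrence hₖ = aₖ·hₖ₋₁ + hₖ₋₂ (and likewise for the denominators kₖ):
a_0 = 1: 1/1
a_1 = 2: 3/2
a_2 = 2: 7/5
a_3 = 2: 17/12

17/12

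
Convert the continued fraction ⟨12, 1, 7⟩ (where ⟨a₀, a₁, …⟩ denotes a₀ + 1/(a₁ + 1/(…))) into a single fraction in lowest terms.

Compute successive convergents:
a_0 = 12: 12/1
a_1 = 1: 13/1
a_2 = 7: 103/8

103/8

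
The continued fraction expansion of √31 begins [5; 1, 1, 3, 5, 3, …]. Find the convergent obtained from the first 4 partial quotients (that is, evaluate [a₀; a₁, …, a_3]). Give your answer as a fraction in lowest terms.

39/7

Collapse the nested fraction from the inside out:
Start with 3.
1 + 1/(3/1) = 1 + 1/3 = 4/3
1 + 1/(4/3) = 1 + 3/4 = 7/4
5 + 1/(7/4) = 5 + 4/7 = 39/7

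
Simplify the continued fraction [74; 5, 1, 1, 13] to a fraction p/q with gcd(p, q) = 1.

a_0 = 74: 74/1
a_1 = 5: 371/5
a_2 = 1: 445/6
a_3 = 1: 816/11
a_4 = 13: 11053/149

11053/149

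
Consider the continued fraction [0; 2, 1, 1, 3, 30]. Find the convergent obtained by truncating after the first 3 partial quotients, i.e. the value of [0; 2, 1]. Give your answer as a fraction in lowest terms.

1/3

Start with 1.
2 + 1/(1/1) = 2 + 1/1 = 3/1
0 + 1/(3/1) = 0 + 1/3 = 1/3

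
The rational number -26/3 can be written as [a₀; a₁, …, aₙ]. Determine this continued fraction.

[-9; 3]

Repeatedly divide and take the remainder:
-26 ÷ 3 → quotient -9, remainder 1
3 ÷ 1 → quotient 3, remainder 0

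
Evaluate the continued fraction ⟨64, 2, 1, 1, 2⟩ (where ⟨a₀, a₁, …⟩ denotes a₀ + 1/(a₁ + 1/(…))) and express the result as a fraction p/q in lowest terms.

a_0 = 64: 64/1
a_1 = 2: 129/2
a_2 = 1: 193/3
a_3 = 1: 322/5
a_4 = 2: 837/13

837/13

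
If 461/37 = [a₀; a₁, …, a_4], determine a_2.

Run the Euclidean algorithm, recording each quotient:
⌊461/37⌋ = 12, remainder 17
⌊37/17⌋ = 2, remainder 3
⌊17/3⌋ = 5, remainder 2

5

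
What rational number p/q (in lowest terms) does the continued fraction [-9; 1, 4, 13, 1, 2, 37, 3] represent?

a_0 = -9: -9/1
a_1 = 1: -8/1
a_2 = 4: -41/5
a_3 = 13: -541/66
a_4 = 1: -582/71
a_5 = 2: -1705/208
a_6 = 37: -63667/7767
a_7 = 3: -192706/23509

-192706/23509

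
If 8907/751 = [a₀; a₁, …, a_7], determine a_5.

Repeatedly divide and take the remainder:
8907 = 11·751 + 646, so a_0 = 11
751 = 1·646 + 105, so a_1 = 1
646 = 6·105 + 16, so a_2 = 6
105 = 6·16 + 9, so a_3 = 6
16 = 1·9 + 7, so a_4 = 1
9 = 1·7 + 2, so a_5 = 1

1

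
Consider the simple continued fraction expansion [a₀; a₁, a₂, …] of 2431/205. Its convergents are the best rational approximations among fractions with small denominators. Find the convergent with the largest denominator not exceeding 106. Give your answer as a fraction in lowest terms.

1174/99

List convergents until the denominator exceeds the bound:
a_0 = 11: 11/1  (≤ bound)
a_1 = 1: 12/1  (≤ bound)
a_2 = 6: 83/7  (≤ bound)
a_3 = 14: 1174/99  (≤ bound)
a_4 = 2: 2431/205  (> 106, stop)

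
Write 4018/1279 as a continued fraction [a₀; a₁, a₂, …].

4018 = 3·1279 + 181, so a_0 = 3
1279 = 7·181 + 12, so a_1 = 7
181 = 15·12 + 1, so a_2 = 15
12 = 12·1 + 0, so a_3 = 12

[3; 7, 15, 12]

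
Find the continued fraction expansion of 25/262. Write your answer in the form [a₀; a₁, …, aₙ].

25 ÷ 262 → quotient 0, remainder 25
262 ÷ 25 → quotient 10, remainder 12
25 ÷ 12 → quotient 2, remainder 1
12 ÷ 1 → quotient 12, remainder 0

[0; 10, 2, 12]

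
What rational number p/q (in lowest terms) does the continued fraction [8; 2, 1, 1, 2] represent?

109/13

Use the convergent recurrence hₖ = aₖ·hₖ₋₁ + hₖ₋₂ (and likewise for the denominators kₖ):
a_0 = 8: 8/1
a_1 = 2: 17/2
a_2 = 1: 25/3
a_3 = 1: 42/5
a_4 = 2: 109/13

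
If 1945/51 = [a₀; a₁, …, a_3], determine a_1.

7

1945 ÷ 51 → quotient 38, remainder 7
51 ÷ 7 → quotient 7, remainder 2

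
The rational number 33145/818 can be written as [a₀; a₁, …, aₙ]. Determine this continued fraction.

⌊33145/818⌋ = 40, remainder 425
⌊818/425⌋ = 1, remainder 393
⌊425/393⌋ = 1, remainder 32
⌊393/32⌋ = 12, remainder 9
⌊32/9⌋ = 3, remainder 5
⌊9/5⌋ = 1, remainder 4
⌊5/4⌋ = 1, remainder 1
⌊4/1⌋ = 4, remainder 0

[40; 1, 1, 12, 3, 1, 1, 4]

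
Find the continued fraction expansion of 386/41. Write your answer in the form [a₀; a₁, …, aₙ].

[9; 2, 2, 2, 3]

386 = 9·41 + 17, so a_0 = 9
41 = 2·17 + 7, so a_1 = 2
17 = 2·7 + 3, so a_2 = 2
7 = 2·3 + 1, so a_3 = 2
3 = 3·1 + 0, so a_4 = 3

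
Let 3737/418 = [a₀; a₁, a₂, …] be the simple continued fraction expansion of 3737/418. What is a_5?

Repeatedly divide and take the remainder:
⌊3737/418⌋ = 8, remainder 393
⌊418/393⌋ = 1, remainder 25
⌊393/25⌋ = 15, remainder 18
⌊25/18⌋ = 1, remainder 7
⌊18/7⌋ = 2, remainder 4
⌊7/4⌋ = 1, remainder 3

1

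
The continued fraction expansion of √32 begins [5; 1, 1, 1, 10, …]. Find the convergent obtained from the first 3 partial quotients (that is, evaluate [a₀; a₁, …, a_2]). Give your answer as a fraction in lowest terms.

Start with 1.
1 + 1/(1/1) = 1 + 1/1 = 2/1
5 + 1/(2/1) = 5 + 1/2 = 11/2

11/2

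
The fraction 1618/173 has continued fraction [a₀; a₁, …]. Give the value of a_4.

Apply division with remainder until the remainder is 0:
1618 = 9·173 + 61, so a_0 = 9
173 = 2·61 + 51, so a_1 = 2
61 = 1·51 + 10, so a_2 = 1
51 = 5·10 + 1, so a_3 = 5
10 = 10·1 + 0, so a_4 = 10

10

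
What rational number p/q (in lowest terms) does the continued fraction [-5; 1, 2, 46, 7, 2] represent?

-9056/2091

a_0 = -5: -5/1
a_1 = 1: -4/1
a_2 = 2: -13/3
a_3 = 46: -602/139
a_4 = 7: -4227/976
a_5 = 2: -9056/2091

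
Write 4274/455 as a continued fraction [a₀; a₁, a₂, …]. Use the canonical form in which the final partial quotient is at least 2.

[9; 2, 1, 1, 5, 2, 7]

4274 ÷ 455 → quotient 9, remainder 179
455 ÷ 179 → quotient 2, remainder 97
179 ÷ 97 → quotient 1, remainder 82
97 ÷ 82 → quotient 1, remainder 15
82 ÷ 15 → quotient 5, remainder 7
15 ÷ 7 → quotient 2, remainder 1
7 ÷ 1 → quotient 7, remainder 0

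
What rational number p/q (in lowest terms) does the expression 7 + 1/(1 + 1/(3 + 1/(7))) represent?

225/29

Build up convergents one term at a time:
a_0 = 7: 7/1
a_1 = 1: 8/1
a_2 = 3: 31/4
a_3 = 7: 225/29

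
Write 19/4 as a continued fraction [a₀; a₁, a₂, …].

Apply division with remainder until the remainder is 0:
19 ÷ 4 → quotient 4, remainder 3
4 ÷ 3 → quotient 1, remainder 1
3 ÷ 1 → quotient 3, remainder 0

[4; 1, 3]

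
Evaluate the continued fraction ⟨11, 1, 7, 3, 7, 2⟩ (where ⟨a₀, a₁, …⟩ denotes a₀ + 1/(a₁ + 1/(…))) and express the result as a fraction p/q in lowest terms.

a_0 = 11: 11/1
a_1 = 1: 12/1
a_2 = 7: 95/8
a_3 = 3: 297/25
a_4 = 7: 2174/183
a_5 = 2: 4645/391

4645/391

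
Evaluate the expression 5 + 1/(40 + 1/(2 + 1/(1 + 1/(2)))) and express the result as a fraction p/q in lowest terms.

1623/323

Start with 2.
1 + 1/(2/1) = 1 + 1/2 = 3/2
2 + 1/(3/2) = 2 + 2/3 = 8/3
40 + 1/(8/3) = 40 + 3/8 = 323/8
5 + 1/(323/8) = 5 + 8/323 = 1623/323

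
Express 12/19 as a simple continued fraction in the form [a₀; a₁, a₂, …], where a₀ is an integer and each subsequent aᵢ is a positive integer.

[0; 1, 1, 1, 2, 2]

Repeatedly divide and take the remainder:
12 = 0·19 + 12, so a_0 = 0
19 = 1·12 + 7, so a_1 = 1
12 = 1·7 + 5, so a_2 = 1
7 = 1·5 + 2, so a_3 = 1
5 = 2·2 + 1, so a_4 = 2
2 = 2·1 + 0, so a_5 = 2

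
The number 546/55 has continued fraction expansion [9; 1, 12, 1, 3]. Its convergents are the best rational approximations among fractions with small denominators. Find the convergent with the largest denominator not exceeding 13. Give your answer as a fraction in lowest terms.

a_0 = 9: 9/1  (≤ bound)
a_1 = 1: 10/1  (≤ bound)
a_2 = 12: 129/13  (≤ bound)
a_3 = 1: 139/14  (> 13, stop)

129/13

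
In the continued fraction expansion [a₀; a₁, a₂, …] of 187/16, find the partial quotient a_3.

187 ÷ 16 → quotient 11, remainder 11
16 ÷ 11 → quotient 1, remainder 5
11 ÷ 5 → quotient 2, remainder 1
5 ÷ 1 → quotient 5, remainder 0

5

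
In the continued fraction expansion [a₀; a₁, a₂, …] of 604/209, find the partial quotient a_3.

Run the Euclidean algorithm, recording each quotient:
604 = 2·209 + 186, so a_0 = 2
209 = 1·186 + 23, so a_1 = 1
186 = 8·23 + 2, so a_2 = 8
23 = 11·2 + 1, so a_3 = 11

11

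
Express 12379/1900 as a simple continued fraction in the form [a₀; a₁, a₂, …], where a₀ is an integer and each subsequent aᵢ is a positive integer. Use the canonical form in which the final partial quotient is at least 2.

[6; 1, 1, 15, 1, 7, 3, 2]

⌊12379/1900⌋ = 6, remainder 979
⌊1900/979⌋ = 1, remainder 921
⌊979/921⌋ = 1, remainder 58
⌊921/58⌋ = 15, remainder 51
⌊58/51⌋ = 1, remainder 7
⌊51/7⌋ = 7, remainder 2
⌊7/2⌋ = 3, remainder 1
⌊2/1⌋ = 2, remainder 0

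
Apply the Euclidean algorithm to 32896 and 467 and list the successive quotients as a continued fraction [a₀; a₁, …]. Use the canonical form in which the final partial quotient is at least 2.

⌊32896/467⌋ = 70, remainder 206
⌊467/206⌋ = 2, remainder 55
⌊206/55⌋ = 3, remainder 41
⌊55/41⌋ = 1, remainder 14
⌊41/14⌋ = 2, remainder 13
⌊14/13⌋ = 1, remainder 1
⌊13/1⌋ = 13, remainder 0

[70; 2, 3, 1, 2, 1, 13]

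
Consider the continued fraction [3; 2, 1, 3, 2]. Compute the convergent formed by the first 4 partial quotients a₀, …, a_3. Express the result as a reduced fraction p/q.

37/11

a_0 = 3: 3/1
a_1 = 2: 7/2
a_2 = 1: 10/3
a_3 = 3: 37/11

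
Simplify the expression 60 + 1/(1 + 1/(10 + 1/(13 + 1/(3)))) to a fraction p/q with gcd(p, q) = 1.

a_0 = 60: 60/1
a_1 = 1: 61/1
a_2 = 10: 670/11
a_3 = 13: 8771/144
a_4 = 3: 26983/443

26983/443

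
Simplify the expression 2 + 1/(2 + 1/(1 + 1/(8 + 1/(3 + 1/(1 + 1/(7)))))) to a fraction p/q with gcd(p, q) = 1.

a_0 = 2: 2/1
a_1 = 2: 5/2
a_2 = 1: 7/3
a_3 = 8: 61/26
a_4 = 3: 190/81
a_5 = 1: 251/107
a_6 = 7: 1947/830

1947/830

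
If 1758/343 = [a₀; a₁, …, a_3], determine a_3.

42

Repeatedly divide and take the remainder:
⌊1758/343⌋ = 5, remainder 43
⌊343/43⌋ = 7, remainder 42
⌊43/42⌋ = 1, remainder 1
⌊42/1⌋ = 42, remainder 0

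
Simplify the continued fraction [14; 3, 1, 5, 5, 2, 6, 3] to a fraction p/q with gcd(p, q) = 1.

Compute successive convergents:
a_0 = 14: 14/1
a_1 = 3: 43/3
a_2 = 1: 57/4
a_3 = 5: 328/23
a_4 = 5: 1697/119
a_5 = 2: 3722/261
a_6 = 6: 24029/1685
a_7 = 3: 75809/5316

75809/5316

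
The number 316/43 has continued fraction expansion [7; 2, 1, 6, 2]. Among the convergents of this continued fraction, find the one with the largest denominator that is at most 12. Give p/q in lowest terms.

22/3

a_0 = 7: 7/1  (≤ bound)
a_1 = 2: 15/2  (≤ bound)
a_2 = 1: 22/3  (≤ bound)
a_3 = 6: 147/20  (> 12, stop)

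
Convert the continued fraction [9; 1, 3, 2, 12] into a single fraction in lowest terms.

a_0 = 9: 9/1
a_1 = 1: 10/1
a_2 = 3: 39/4
a_3 = 2: 88/9
a_4 = 12: 1095/112

1095/112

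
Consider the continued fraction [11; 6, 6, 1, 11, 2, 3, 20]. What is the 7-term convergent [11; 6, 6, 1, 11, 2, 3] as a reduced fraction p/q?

Build up convergents one term at a time:
a_0 = 11: 11/1
a_1 = 6: 67/6
a_2 = 6: 413/37
a_3 = 1: 480/43
a_4 = 11: 5693/510
a_5 = 2: 11866/1063
a_6 = 3: 41291/3699

41291/3699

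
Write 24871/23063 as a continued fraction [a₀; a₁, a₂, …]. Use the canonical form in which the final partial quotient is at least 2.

Repeatedly divide and take the remainder:
24871 = 1·23063 + 1808, so a_0 = 1
23063 = 12·1808 + 1367, so a_1 = 12
1808 = 1·1367 + 441, so a_2 = 1
1367 = 3·441 + 44, so a_3 = 3
441 = 10·44 + 1, so a_4 = 10
44 = 44·1 + 0, so a_5 = 44

[1; 12, 1, 3, 10, 44]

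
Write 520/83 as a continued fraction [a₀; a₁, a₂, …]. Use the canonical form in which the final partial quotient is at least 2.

[6; 3, 1, 3, 2, 2]

520 ÷ 83 → quotient 6, remainder 22
83 ÷ 22 → quotient 3, remainder 17
22 ÷ 17 → quotient 1, remainder 5
17 ÷ 5 → quotient 3, remainder 2
5 ÷ 2 → quotient 2, remainder 1
2 ÷ 1 → quotient 2, remainder 0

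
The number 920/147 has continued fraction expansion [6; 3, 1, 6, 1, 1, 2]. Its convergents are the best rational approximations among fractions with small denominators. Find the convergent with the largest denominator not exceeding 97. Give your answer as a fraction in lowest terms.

a_0 = 6: 6/1  (≤ bound)
a_1 = 3: 19/3  (≤ bound)
a_2 = 1: 25/4  (≤ bound)
a_3 = 6: 169/27  (≤ bound)
a_4 = 1: 194/31  (≤ bound)
a_5 = 1: 363/58  (≤ bound)
a_6 = 2: 920/147  (> 97, stop)

363/58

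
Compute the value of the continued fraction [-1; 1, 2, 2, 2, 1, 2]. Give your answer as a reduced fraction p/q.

Start with 2.
1 + 1/(2/1) = 1 + 1/2 = 3/2
2 + 1/(3/2) = 2 + 2/3 = 8/3
2 + 1/(8/3) = 2 + 3/8 = 19/8
2 + 1/(19/8) = 2 + 8/19 = 46/19
1 + 1/(46/19) = 1 + 19/46 = 65/46
-1 + 1/(65/46) = -1 + 46/65 = -19/65

-19/65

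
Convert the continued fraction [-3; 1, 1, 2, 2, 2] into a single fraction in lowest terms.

Start with 2.
2 + 1/(2/1) = 2 + 1/2 = 5/2
2 + 1/(5/2) = 2 + 2/5 = 12/5
1 + 1/(12/5) = 1 + 5/12 = 17/12
1 + 1/(17/12) = 1 + 12/17 = 29/17
-3 + 1/(29/17) = -3 + 17/29 = -70/29

-70/29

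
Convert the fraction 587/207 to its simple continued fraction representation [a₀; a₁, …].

587 = 2·207 + 173, so a_0 = 2
207 = 1·173 + 34, so a_1 = 1
173 = 5·34 + 3, so a_2 = 5
34 = 11·3 + 1, so a_3 = 11
3 = 3·1 + 0, so a_4 = 3

[2; 1, 5, 11, 3]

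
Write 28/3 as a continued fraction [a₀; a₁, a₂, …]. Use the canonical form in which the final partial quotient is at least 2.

⌊28/3⌋ = 9, remainder 1
⌊3/1⌋ = 3, remainder 0

[9; 3]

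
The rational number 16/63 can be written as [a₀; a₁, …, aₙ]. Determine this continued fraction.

[0; 3, 1, 15]

⌊16/63⌋ = 0, remainder 16
⌊63/16⌋ = 3, remainder 15
⌊16/15⌋ = 1, remainder 1
⌊15/1⌋ = 15, remainder 0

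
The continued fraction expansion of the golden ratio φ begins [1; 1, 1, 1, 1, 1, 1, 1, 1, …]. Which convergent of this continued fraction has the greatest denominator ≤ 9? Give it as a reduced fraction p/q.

13/8

List convergents until the denominator exceeds the bound:
a_0 = 1: 1/1  (≤ bound)
a_1 = 1: 2/1  (≤ bound)
a_2 = 1: 3/2  (≤ bound)
a_3 = 1: 5/3  (≤ bound)
a_4 = 1: 8/5  (≤ bound)
a_5 = 1: 13/8  (≤ bound)
a_6 = 1: 21/13  (> 9, stop)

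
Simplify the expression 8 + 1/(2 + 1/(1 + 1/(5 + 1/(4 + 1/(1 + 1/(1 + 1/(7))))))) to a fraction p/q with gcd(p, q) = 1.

10031/1201

a_0 = 8: 8/1
a_1 = 2: 17/2
a_2 = 1: 25/3
a_3 = 5: 142/17
a_4 = 4: 593/71
a_5 = 1: 735/88
a_6 = 1: 1328/159
a_7 = 7: 10031/1201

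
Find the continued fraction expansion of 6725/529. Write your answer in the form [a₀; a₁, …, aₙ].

[12; 1, 2, 2, 12, 6]

Apply division with remainder until the remainder is 0:
⌊6725/529⌋ = 12, remainder 377
⌊529/377⌋ = 1, remainder 152
⌊377/152⌋ = 2, remainder 73
⌊152/73⌋ = 2, remainder 6
⌊73/6⌋ = 12, remainder 1
⌊6/1⌋ = 6, remainder 0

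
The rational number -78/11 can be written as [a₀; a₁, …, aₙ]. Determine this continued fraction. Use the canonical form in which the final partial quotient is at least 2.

⌊-78/11⌋ = -8, remainder 10
⌊11/10⌋ = 1, remainder 1
⌊10/1⌋ = 10, remainder 0

[-8; 1, 10]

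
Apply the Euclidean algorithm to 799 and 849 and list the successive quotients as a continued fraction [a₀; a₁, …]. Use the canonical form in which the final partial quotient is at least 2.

Repeatedly divide and take the remainder:
799 ÷ 849 → quotient 0, remainder 799
849 ÷ 799 → quotient 1, remainder 50
799 ÷ 50 → quotient 15, remainder 49
50 ÷ 49 → quotient 1, remainder 1
49 ÷ 1 → quotient 49, remainder 0

[0; 1, 15, 1, 49]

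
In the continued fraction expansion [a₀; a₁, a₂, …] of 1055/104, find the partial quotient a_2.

1

1055 = 10·104 + 15, so a_0 = 10
104 = 6·15 + 14, so a_1 = 6
15 = 1·14 + 1, so a_2 = 1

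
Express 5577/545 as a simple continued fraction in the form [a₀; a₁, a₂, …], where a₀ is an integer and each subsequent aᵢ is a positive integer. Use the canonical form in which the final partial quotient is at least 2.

Apply division with remainder until the remainder is 0:
⌊5577/545⌋ = 10, remainder 127
⌊545/127⌋ = 4, remainder 37
⌊127/37⌋ = 3, remainder 16
⌊37/16⌋ = 2, remainder 5
⌊16/5⌋ = 3, remainder 1
⌊5/1⌋ = 5, remainder 0

[10; 4, 3, 2, 3, 5]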